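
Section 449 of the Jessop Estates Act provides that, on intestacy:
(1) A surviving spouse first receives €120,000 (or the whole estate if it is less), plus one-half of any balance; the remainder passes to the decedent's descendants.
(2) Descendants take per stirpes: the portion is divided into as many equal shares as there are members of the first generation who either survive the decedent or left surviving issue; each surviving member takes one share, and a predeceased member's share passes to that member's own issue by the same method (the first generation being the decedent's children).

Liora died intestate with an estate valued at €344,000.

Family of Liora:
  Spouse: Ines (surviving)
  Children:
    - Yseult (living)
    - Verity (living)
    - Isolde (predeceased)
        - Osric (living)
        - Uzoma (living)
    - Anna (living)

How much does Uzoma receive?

Ines first takes €120,000, leaving a balance of €224,000. Ines then takes one-half of the balance (€112,000), for a total of €232,000. The remaining €112,000 passes to the descendants.
The descendants' portion (€112,000) is divided into 4 shares of €28,000: Yseult, Verity, and Anna each take €28,000; Isolde's €28,000 share passes to Isolde's issue.
Isolde's share (€28,000) is divided into 2 shares of €14,000: Osric and Uzoma each take €14,000.

Uzoma receives €14,000.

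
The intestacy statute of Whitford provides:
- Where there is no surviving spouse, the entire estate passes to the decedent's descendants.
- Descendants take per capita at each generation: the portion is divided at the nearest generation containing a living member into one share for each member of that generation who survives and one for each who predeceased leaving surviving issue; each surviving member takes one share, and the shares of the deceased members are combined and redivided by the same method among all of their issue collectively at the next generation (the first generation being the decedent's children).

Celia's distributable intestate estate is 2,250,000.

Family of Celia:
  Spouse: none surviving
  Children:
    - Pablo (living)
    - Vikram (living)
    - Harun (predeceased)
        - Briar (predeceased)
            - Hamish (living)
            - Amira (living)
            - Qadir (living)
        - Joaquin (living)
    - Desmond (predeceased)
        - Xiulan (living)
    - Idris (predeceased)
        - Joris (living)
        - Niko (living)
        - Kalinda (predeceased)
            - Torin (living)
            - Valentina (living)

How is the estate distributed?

The entire 2,250,000 passes to the descendants.
That amount (2,250,000) is divided at the children's generation into 5 shares of 450,000. Pablo and Vikram each take 450,000. The 3 shares of the deceased (Harun, Desmond, and Idris) are combined into a pool of 1,350,000.
That pool (1,350,000) is divided at the grandchildren's generation into 6 shares of 225,000. Joaquin, Xiulan, Joris, and Niko each take 225,000. The 2 shares of the deceased (Briar and Kalinda) are combined into a pool of 450,000.
That pool (450,000) is divided at the great-grandchildren's generation equally among Hamish, Amira, Qadir, Torin, and Valentina: 90,000 each.

Pablo: 450,000; Vikram: 450,000; Hamish: 90,000; Amira: 90,000; Qadir: 90,000; Joaquin: 225,000; Xiulan: 225,000; Joris: 225,000; Niko: 225,000; Torin: 90,000; Valentina: 90,000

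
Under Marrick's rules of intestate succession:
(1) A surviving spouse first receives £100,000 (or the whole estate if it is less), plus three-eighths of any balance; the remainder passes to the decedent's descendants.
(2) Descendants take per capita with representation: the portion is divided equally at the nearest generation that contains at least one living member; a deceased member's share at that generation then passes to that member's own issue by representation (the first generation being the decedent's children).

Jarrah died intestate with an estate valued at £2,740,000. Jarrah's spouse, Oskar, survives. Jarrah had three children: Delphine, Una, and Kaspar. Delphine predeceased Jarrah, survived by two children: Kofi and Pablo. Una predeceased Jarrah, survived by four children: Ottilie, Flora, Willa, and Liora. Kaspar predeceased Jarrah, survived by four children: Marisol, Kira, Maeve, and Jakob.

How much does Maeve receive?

Oskar first takes £100,000, leaving a balance of £2,640,000. Oskar then takes three-eighths of the balance (£990,000), for a total of £1,090,000. The remaining £1,650,000 passes to the descendants.
No child survives, so the initial division is made at the grandchildren's generation.
The descendants' portion (£1,650,000) is divided into 10 shares of £165,000: Kofi, Pablo, Ottilie, Flora, Willa, Liora, Marisol, Kira, Maeve, and Jakob each take £165,000.

Maeve receives £165,000.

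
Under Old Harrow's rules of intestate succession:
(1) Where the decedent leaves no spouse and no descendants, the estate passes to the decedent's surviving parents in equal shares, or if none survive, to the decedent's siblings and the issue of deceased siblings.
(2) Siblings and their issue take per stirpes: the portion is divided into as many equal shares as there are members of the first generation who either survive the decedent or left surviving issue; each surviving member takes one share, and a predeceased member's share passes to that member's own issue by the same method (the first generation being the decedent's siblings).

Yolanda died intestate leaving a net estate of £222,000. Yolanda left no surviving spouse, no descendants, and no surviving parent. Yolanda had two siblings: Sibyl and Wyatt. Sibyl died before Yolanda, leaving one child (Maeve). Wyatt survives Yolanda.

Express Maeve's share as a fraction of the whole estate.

The entire £222,000 passes to the siblings and their issue.
That amount (£222,000) is divided into 2 shares of £111,000: Wyatt takes £111,000; Sibyl's £111,000 share passes to Sibyl's issue.
Sibyl's share (£111,000) passes entirely to Maeve.

Maeve receives 1/2 of the estate.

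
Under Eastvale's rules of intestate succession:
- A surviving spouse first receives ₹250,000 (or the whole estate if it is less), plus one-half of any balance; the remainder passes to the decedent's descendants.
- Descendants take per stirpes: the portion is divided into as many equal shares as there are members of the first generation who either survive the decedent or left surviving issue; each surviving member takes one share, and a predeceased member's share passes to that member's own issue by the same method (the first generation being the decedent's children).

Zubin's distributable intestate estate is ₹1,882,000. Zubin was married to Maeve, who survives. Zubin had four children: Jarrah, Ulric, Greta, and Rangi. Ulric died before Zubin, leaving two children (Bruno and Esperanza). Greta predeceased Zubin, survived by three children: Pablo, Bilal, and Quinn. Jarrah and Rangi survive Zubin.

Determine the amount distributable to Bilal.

Maeve first takes ₹250,000, leaving a balance of ₹1,632,000. Maeve then takes one-half of the balance (₹816,000), for a total of ₹1,066,000. The remaining ₹816,000 passes to the descendants.
The descendants' portion (₹816,000) is divided into 4 shares of ₹204,000: Jarrah and Rangi each take ₹204,000; Ulric's ₹204,000 share passes to Ulric's issue; Greta's ₹204,000 share passes to Greta's issue.
Ulric's share (₹204,000) is divided into 2 shares of ₹102,000: Bruno and Esperanza each take ₹102,000.
Greta's share (₹204,000) is divided into 3 shares of ₹68,000: Pablo, Bilal, and Quinn each take ₹68,000.

Bilal receives ₹68,000.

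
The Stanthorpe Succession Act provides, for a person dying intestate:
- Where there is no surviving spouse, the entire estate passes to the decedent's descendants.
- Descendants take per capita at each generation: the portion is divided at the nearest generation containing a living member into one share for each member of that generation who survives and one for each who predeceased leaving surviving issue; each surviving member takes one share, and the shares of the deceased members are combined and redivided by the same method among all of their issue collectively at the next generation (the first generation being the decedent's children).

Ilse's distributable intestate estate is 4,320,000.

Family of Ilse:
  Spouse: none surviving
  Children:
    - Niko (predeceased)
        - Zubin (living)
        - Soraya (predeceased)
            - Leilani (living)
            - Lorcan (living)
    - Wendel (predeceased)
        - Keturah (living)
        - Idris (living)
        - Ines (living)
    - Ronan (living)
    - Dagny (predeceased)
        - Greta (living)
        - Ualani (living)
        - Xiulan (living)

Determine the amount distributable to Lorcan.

The entire 4,320,000 passes to the descendants.
That amount (4,320,000) is divided at the children's generation into 4 shares of 1,080,000. Ronan takes 1,080,000. The 3 shares of the deceased (Niko, Wendel, and Dagny) are combined into a pool of 3,240,000.
That pool (3,240,000) is divided at the grandchildren's generation into 8 shares of 405,000. Zubin, Keturah, Idris, Ines, Greta, Ualani, and Xiulan each take 405,000. The remaining share for the deceased Soraya (405,000) is carried to the next generation.
That pool (405,000) is divided at the great-grandchildren's generation equally among Leilani and Lorcan: 202,500 each.

Lorcan receives 202,500.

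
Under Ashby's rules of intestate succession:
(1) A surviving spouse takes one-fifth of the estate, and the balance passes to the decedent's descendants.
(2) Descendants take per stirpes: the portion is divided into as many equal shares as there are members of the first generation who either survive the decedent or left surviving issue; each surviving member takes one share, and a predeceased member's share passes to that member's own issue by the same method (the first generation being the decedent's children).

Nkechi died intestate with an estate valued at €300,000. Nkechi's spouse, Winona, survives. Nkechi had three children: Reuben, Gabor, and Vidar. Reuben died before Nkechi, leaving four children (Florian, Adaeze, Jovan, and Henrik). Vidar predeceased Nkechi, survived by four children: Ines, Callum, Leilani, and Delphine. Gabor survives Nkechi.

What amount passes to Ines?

Ines receives €20,000.

Winona takes one-fifth of €300,000 = €60,000. The remaining €240,000 passes to the descendants.
The descendants' portion (€240,000) is divided into 3 shares of €80,000: Gabor takes €80,000; Reuben's €80,000 share passes to Reuben's issue; Vidar's €80,000 share passes to Vidar's issue.
Reuben's share (€80,000) is divided into 4 shares of €20,000: Florian, Adaeze, Jovan, and Henrik each take €20,000.
Vidar's share (€80,000) is divided into 4 shares of €20,000: Ines, Callum, Leilani, and Delphine each take €20,000.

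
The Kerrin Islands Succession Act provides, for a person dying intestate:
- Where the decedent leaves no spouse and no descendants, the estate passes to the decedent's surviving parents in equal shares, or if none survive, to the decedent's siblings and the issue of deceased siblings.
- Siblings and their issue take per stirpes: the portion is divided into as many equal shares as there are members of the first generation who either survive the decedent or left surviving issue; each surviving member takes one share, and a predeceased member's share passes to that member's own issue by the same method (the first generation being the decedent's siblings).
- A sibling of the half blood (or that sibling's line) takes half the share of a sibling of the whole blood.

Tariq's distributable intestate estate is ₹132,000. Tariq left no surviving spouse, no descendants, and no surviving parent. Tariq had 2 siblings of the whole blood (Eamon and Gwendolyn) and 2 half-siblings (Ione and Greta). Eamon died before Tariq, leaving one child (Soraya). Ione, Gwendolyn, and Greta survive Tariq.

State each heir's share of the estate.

The entire ₹132,000 passes to the siblings and their issue.
Counting each half-blood sibling's line as half a unit, there are 3 units in ₹132,000, so one unit is ₹44,000. Whole-blood lines (Eamon and Gwendolyn) take ₹44,000 each; half-blood lines (Ione and Greta) take ₹22,000 each.
Eamon's share (₹44,000) passes entirely to Soraya.

Soraya: ₹44,000; Ione: ₹22,000; Gwendolyn: ₹44,000; Greta: ₹22,000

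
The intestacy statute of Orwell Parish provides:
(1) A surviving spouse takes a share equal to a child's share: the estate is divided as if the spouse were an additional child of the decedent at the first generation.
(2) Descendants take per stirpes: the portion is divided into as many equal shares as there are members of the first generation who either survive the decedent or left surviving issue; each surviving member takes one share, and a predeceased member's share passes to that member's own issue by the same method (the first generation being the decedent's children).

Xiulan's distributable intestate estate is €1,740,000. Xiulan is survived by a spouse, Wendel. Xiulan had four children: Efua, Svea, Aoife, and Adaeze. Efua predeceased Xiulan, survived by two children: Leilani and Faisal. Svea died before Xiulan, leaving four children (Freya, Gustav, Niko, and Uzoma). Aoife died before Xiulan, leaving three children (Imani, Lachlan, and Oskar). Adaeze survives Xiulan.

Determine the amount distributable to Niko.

The spouse counts as an additional share at the children's level, so there are 5 primary shares of €348,000. Wendel takes one such share (€348,000).
The children's combined portion (€1,392,000) is divided into 4 shares of €348,000: Adaeze takes €348,000; Efua's €348,000 share passes to Efua's issue; Svea's €348,000 share passes to Svea's issue; Aoife's €348,000 share passes to Aoife's issue.
Efua's share (€348,000) is divided into 2 shares of €174,000: Leilani and Faisal each take €174,000.
Svea's share (€348,000) is divided into 4 shares of €87,000: Freya, Gustav, Niko, and Uzoma each take €87,000.
Aoife's share (€348,000) is divided into 3 shares of €116,000: Imani, Lachlan, and Oskar each take €116,000.

Niko receives €87,000.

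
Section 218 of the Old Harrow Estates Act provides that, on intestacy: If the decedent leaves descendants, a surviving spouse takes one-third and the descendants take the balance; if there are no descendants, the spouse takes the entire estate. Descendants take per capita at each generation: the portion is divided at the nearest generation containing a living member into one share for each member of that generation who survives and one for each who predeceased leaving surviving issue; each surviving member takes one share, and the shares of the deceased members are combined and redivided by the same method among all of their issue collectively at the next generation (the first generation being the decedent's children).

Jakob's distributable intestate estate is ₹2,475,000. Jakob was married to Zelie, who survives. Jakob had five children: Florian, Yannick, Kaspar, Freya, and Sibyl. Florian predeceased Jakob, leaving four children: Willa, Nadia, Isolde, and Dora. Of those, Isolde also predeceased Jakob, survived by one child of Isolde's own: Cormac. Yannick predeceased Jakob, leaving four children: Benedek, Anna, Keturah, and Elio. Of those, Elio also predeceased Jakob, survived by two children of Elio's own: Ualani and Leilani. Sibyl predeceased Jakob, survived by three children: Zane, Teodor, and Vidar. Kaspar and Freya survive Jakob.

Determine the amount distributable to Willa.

Zelie takes one-third of ₹2,475,000 = ₹825,000. The remaining ₹1,650,000 passes to the descendants.
The descendants' portion (₹1,650,000) is divided at the children's generation into 5 shares of ₹330,000. Kaspar and Freya each take ₹330,000. The 3 shares of the deceased (Florian, Yannick, and Sibyl) are combined into a pool of ₹990,000.
That pool (₹990,000) is divided at the grandchildren's generation into 11 shares of ₹90,000. Willa, Nadia, Dora, Benedek, Anna, Keturah, Zane, Teodor, and Vidar each take ₹90,000. The 2 shares of the deceased (Isolde and Elio) are combined into a pool of ₹180,000.
That pool (₹180,000) is divided at the great-grandchildren's generation equally among Cormac, Ualani, and Leilani: ₹60,000 each.

Willa receives ₹90,000.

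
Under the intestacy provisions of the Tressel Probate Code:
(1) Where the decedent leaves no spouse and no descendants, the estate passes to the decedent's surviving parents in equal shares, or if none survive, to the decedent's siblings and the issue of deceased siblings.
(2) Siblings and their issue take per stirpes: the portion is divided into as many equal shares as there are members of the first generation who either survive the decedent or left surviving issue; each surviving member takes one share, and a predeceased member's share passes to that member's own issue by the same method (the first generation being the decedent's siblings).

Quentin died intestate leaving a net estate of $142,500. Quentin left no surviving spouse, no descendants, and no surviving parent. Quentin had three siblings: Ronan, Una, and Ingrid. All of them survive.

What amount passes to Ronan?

Ronan receives $47,500.

The entire $142,500 passes to the siblings and their issue.
That amount ($142,500) is divided into 3 shares of $47,500: Ronan, Una, and Ingrid each take $47,500.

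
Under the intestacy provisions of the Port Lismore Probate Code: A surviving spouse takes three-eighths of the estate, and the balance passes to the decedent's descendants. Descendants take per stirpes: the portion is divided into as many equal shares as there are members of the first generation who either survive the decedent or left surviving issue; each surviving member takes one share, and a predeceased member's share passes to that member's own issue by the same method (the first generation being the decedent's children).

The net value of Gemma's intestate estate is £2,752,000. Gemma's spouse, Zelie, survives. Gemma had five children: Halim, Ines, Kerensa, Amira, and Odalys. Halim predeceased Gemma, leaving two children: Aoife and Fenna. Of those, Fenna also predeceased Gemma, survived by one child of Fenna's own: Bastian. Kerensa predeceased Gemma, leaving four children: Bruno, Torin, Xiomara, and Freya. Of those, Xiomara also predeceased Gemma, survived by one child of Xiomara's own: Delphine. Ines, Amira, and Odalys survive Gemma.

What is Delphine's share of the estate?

Zelie takes three-eighths of £2,752,000 = £1,032,000. The remaining £1,720,000 passes to the descendants.
The descendants' portion (£1,720,000) is divided into 5 shares of £344,000: Ines, Amira, and Odalys each take £344,000; Halim's £344,000 share passes to Halim's issue; Kerensa's £344,000 share passes to Kerensa's issue.
Halim's share (£344,000) is divided into 2 shares of £172,000: Aoife takes £172,000; Fenna's £172,000 share passes to Fenna's issue.
Fenna's share (£172,000) passes entirely to Bastian.
Kerensa's share (£344,000) is divided into 4 shares of £86,000: Bruno, Torin, and Freya each take £86,000; Xiomara's £86,000 share passes to Xiomara's issue.
Xiomara's share (£86,000) passes entirely to Delphine.

Delphine receives £86,000.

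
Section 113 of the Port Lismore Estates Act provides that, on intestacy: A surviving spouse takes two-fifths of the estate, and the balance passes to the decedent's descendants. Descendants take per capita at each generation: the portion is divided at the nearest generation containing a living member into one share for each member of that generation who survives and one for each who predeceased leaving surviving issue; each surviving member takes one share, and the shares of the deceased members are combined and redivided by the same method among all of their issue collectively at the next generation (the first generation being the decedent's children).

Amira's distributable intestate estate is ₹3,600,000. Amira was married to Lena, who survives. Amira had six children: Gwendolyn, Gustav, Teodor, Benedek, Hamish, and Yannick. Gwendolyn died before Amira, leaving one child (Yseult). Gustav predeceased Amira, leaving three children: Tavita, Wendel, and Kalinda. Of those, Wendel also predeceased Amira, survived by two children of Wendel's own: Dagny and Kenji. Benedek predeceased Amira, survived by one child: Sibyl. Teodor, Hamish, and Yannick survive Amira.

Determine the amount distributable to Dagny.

Dagny receives ₹108,000.

Lena takes two-fifths of ₹3,600,000 = ₹1,440,000. The remaining ₹2,160,000 passes to the descendants.
The descendants' portion (₹2,160,000) is divided at the children's generation into 6 shares of ₹360,000. Teodor, Hamish, and Yannick each take ₹360,000. The 3 shares of the deceased (Gwendolyn, Gustav, and Benedek) are combined into a pool of ₹1,080,000.
That pool (₹1,080,000) is divided at the grandchildren's generation into 5 shares of ₹216,000. Yseult, Tavita, Kalinda, and Sibyl each take ₹216,000. The remaining share for the deceased Wendel (₹216,000) is carried to the next generation.
That pool (₹216,000) is divided at the great-grandchildren's generation equally among Dagny and Kenji: ₹108,000 each.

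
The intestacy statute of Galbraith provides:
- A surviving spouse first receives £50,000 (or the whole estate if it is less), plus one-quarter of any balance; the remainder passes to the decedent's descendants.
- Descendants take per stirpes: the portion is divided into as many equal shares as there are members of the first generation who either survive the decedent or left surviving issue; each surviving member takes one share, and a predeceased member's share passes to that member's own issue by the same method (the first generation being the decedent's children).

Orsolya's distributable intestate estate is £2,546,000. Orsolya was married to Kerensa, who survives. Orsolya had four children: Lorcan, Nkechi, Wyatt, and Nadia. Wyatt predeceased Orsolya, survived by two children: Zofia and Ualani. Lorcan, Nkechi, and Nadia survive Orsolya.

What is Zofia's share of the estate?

Kerensa first takes £50,000, leaving a balance of £2,496,000. Kerensa then takes one-quarter of the balance (£624,000), for a total of £674,000. The remaining £1,872,000 passes to the descendants.
The descendants' portion (£1,872,000) is divided into 4 shares of £468,000: Lorcan, Nkechi, and Nadia each take £468,000; Wyatt's £468,000 share passes to Wyatt's issue.
Wyatt's share (£468,000) is divided into 2 shares of £234,000: Zofia and Ualani each take £234,000.

Zofia receives £234,000.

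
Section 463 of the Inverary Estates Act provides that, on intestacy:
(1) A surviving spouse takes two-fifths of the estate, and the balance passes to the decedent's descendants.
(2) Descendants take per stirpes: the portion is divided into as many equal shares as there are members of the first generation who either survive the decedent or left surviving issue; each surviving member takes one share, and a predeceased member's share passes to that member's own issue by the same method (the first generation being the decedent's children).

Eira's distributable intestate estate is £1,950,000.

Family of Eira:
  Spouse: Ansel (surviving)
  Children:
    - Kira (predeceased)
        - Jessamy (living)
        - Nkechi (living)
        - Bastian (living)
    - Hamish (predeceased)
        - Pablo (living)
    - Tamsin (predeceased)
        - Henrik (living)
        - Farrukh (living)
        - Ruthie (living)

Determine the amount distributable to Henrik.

Ansel takes two-fifths of £1,950,000 = £780,000. The remaining £1,170,000 passes to the descendants.
The descendants' portion (£1,170,000) is divided into 3 shares of £390,000: Kira's £390,000 share passes to Kira's issue; Hamish's £390,000 share passes to Hamish's issue; Tamsin's £390,000 share passes to Tamsin's issue.
Kira's share (£390,000) is divided into 3 shares of £130,000: Jessamy, Nkechi, and Bastian each take £130,000.
Hamish's share (£390,000) passes entirely to Pablo.
Tamsin's share (£390,000) is divided into 3 shares of £130,000: Henrik, Farrukh, and Ruthie each take £130,000.

Henrik receives £130,000.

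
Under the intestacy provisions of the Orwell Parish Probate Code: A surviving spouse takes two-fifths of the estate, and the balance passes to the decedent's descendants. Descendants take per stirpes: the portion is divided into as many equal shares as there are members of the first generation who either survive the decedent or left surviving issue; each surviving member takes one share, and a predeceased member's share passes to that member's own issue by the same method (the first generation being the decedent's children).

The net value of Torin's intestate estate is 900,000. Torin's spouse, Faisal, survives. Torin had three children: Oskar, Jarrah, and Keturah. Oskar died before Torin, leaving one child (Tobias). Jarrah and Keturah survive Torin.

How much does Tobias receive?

Faisal takes two-fifths of 900,000 = 360,000. The remaining 540,000 passes to the descendants.
The descendants' portion (540,000) is divided into 3 shares of 180,000: Jarrah and Keturah each take 180,000; Oskar's 180,000 share passes to Oskar's issue.
Oskar's share (180,000) passes entirely to Tobias.

Tobias receives 180,000.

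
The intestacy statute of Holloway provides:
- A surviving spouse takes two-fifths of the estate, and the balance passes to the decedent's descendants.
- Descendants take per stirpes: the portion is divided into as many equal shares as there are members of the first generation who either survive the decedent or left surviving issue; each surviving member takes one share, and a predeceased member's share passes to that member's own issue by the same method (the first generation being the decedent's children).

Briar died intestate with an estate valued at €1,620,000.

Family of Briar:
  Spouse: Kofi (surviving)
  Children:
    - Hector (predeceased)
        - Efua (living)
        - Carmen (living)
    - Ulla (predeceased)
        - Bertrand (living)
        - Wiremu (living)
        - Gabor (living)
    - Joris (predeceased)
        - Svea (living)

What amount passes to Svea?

Svea receives €324,000.

Kofi takes two-fifths of €1,620,000 = €648,000. The remaining €972,000 passes to the descendants.
The descendants' portion (€972,000) is divided into 3 shares of €324,000: Hector's €324,000 share passes to Hector's issue; Ulla's €324,000 share passes to Ulla's issue; Joris's €324,000 share passes to Joris's issue.
Hector's share (€324,000) is divided into 2 shares of €162,000: Efua and Carmen each take €162,000.
Ulla's share (€324,000) is divided into 3 shares of €108,000: Bertrand, Wiremu, and Gabor each take €108,000.
Joris's share (€324,000) passes entirely to Svea.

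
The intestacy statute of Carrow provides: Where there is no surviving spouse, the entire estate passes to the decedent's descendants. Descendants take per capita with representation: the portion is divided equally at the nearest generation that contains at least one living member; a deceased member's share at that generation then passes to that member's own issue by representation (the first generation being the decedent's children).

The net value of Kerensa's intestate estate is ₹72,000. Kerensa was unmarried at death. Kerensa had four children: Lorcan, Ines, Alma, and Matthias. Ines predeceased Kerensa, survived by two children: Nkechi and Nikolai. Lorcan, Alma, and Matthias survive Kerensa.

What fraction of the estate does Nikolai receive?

Nikolai receives 1/8 of the estate.

The entire ₹72,000 passes to the descendants.
That amount (₹72,000) is divided into 4 shares of ₹18,000: Lorcan, Alma, and Matthias each take ₹18,000; Ines's ₹18,000 share passes to Ines's issue.
Ines's share (₹18,000) is divided into 2 shares of ₹9,000: Nkechi and Nikolai each take ₹9,000.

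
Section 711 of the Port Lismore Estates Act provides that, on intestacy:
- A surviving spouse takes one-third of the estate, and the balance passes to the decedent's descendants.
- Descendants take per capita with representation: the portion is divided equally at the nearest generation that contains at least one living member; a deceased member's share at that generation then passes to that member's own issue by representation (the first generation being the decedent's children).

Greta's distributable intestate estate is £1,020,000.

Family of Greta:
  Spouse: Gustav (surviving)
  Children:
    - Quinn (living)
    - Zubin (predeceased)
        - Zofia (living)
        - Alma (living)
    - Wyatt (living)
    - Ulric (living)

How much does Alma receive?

Alma receives £85,000.

Gustav takes one-third of £1,020,000 = £340,000. The remaining £680,000 passes to the descendants.
The descendants' portion (£680,000) is divided into 4 shares of £170,000: Quinn, Wyatt, and Ulric each take £170,000; Zubin's £170,000 share passes to Zubin's issue.
Zubin's share (£170,000) is divided into 2 shares of £85,000: Zofia and Alma each take £85,000.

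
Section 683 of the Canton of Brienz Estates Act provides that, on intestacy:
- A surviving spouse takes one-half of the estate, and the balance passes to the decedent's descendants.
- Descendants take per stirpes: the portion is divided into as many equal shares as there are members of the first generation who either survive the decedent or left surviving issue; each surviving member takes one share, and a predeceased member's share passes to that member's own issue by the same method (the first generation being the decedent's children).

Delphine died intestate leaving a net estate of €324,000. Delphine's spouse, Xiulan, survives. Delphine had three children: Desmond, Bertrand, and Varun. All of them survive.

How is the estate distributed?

Xiulan: €162,000; Desmond: €54,000; Bertrand: €54,000; Varun: €54,000

Xiulan takes one-half of €324,000 = €162,000. The remaining €162,000 passes to the descendants.
The descendants' portion (€162,000) is divided into 3 shares of €54,000: Desmond, Bertrand, and Varun each take €54,000.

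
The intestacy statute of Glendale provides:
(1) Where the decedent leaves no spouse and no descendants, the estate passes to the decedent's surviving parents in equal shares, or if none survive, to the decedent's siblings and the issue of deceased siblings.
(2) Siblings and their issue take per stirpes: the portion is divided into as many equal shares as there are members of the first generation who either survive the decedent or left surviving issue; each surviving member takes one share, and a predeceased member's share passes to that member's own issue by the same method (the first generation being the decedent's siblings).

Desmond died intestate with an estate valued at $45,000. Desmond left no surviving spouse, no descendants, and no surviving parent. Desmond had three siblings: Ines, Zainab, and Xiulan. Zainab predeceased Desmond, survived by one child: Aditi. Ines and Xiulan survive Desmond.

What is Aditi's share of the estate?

The entire $45,000 passes to the siblings and their issue.
That amount ($45,000) is divided into 3 shares of $15,000: Ines and Xiulan each take $15,000; Zainab's $15,000 share passes to Zainab's issue.
Zainab's share ($15,000) passes entirely to Aditi.

Aditi receives $15,000.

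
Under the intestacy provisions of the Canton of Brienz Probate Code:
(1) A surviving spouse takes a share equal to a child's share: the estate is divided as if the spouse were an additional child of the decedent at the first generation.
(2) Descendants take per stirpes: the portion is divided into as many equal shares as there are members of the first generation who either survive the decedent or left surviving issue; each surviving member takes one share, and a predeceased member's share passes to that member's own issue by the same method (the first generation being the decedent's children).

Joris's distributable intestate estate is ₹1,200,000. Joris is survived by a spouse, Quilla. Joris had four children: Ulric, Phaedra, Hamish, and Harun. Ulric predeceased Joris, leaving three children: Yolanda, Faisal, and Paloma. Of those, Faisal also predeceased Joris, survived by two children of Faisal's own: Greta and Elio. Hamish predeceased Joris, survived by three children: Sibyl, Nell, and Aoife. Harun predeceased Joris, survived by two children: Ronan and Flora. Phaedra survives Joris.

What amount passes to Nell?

The spouse counts as an additional share at the children's level, so there are 5 primary shares of ₹240,000. Quilla takes one such share (₹240,000).
The children's combined portion (₹960,000) is divided into 4 shares of ₹240,000: Phaedra takes ₹240,000; Ulric's ₹240,000 share passes to Ulric's issue; Hamish's ₹240,000 share passes to Hamish's issue; Harun's ₹240,000 share passes to Harun's issue.
Ulric's share (₹240,000) is divided into 3 shares of ₹80,000: Yolanda and Paloma each take ₹80,000; Faisal's ₹80,000 share passes to Faisal's issue.
Faisal's share (₹80,000) is divided into 2 shares of ₹40,000: Greta and Elio each take ₹40,000.
Hamish's share (₹240,000) is divided into 3 shares of ₹80,000: Sibyl, Nell, and Aoife each take ₹80,000.
Harun's share (₹240,000) is divided into 2 shares of ₹120,000: Ronan and Flora each take ₹120,000.

Nell receives ₹80,000.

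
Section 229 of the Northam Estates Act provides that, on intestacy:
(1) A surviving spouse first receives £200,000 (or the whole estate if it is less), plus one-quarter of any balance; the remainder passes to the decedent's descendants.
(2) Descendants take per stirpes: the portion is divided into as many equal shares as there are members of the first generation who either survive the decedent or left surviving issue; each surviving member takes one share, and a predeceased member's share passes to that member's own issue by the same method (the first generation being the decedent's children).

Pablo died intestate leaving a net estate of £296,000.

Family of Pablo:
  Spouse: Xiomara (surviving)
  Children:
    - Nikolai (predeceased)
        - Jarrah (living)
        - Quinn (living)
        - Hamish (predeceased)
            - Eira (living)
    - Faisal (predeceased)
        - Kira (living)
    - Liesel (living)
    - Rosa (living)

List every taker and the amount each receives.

Xiomara: £224,000; Jarrah: £6,000; Quinn: £6,000; Eira: £6,000; Kira: £18,000; Liesel: £18,000; Rosa: £18,000

Xiomara first takes £200,000, leaving a balance of £96,000. Xiomara then takes one-quarter of the balance (£24,000), for a total of £224,000. The remaining £72,000 passes to the descendants.
The descendants' portion (£72,000) is divided into 4 shares of £18,000: Liesel and Rosa each take £18,000; Nikolai's £18,000 share passes to Nikolai's issue; Faisal's £18,000 share passes to Faisal's issue.
Nikolai's share (£18,000) is divided into 3 shares of £6,000: Jarrah and Quinn each take £6,000; Hamish's £6,000 share passes to Hamish's issue.
Hamish's share (£6,000) passes entirely to Eira.
Faisal's share (£18,000) passes entirely to Kira.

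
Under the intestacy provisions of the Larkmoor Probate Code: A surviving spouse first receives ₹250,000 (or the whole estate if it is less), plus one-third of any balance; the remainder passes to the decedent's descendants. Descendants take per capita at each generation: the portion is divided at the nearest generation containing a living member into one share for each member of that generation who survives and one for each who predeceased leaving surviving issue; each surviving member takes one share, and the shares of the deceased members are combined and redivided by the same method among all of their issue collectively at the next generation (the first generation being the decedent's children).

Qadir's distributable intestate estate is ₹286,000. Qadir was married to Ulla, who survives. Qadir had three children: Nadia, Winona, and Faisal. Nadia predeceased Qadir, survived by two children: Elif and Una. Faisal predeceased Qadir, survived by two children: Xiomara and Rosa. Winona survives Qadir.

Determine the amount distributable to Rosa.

Rosa receives ₹4,000.

Ulla first takes ₹250,000, leaving a balance of ₹36,000. Ulla then takes one-third of the balance (₹12,000), for a total of ₹262,000. The remaining ₹24,000 passes to the descendants.
The descendants' portion (₹24,000) is divided at the children's generation into 3 shares of ₹8,000. Winona takes ₹8,000. The 2 shares of the deceased (Nadia and Faisal) are combined into a pool of ₹16,000.
That pool (₹16,000) is divided at the grandchildren's generation equally among Elif, Una, Xiomara, and Rosa: ₹4,000 each.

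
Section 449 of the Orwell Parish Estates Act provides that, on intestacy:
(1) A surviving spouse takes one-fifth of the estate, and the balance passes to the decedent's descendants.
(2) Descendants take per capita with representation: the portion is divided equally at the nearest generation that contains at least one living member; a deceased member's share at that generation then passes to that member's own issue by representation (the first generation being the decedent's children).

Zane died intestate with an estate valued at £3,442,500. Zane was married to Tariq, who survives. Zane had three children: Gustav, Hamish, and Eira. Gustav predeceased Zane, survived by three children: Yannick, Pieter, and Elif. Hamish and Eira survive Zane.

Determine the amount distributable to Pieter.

Tariq takes one-fifth of £3,442,500 = £688,500. The remaining £2,754,000 passes to the descendants.
The descendants' portion (£2,754,000) is divided into 3 shares of £918,000: Hamish and Eira each take £918,000; Gustav's £918,000 share passes to Gustav's issue.
Gustav's share (£918,000) is divided into 3 shares of £306,000: Yannick, Pieter, and Elif each take £306,000.

Pieter receives £306,000.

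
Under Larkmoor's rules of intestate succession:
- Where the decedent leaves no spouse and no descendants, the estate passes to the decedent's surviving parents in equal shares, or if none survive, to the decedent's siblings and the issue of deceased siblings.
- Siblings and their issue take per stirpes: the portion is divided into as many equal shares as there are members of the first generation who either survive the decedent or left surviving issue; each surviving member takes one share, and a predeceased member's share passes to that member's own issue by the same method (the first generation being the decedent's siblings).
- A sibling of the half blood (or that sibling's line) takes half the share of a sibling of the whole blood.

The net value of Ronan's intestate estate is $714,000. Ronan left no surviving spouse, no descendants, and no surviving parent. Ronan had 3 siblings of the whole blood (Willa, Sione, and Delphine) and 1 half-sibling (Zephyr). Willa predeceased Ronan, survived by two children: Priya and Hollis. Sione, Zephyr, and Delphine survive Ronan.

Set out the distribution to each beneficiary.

The entire $714,000 passes to the siblings and their issue.
Counting each half-blood sibling's line as half a unit, there are 7/2 units in $714,000, so one unit is $204,000. Whole-blood lines (Willa, Sione, and Delphine) take $204,000 each; half-blood lines (Zephyr) take $102,000 each.
Willa's share ($204,000) is divided into 2 shares of $102,000: Priya and Hollis each take $102,000.

Priya: $102,000; Hollis: $102,000; Sione: $204,000; Zephyr: $102,000; Delphine: $204,000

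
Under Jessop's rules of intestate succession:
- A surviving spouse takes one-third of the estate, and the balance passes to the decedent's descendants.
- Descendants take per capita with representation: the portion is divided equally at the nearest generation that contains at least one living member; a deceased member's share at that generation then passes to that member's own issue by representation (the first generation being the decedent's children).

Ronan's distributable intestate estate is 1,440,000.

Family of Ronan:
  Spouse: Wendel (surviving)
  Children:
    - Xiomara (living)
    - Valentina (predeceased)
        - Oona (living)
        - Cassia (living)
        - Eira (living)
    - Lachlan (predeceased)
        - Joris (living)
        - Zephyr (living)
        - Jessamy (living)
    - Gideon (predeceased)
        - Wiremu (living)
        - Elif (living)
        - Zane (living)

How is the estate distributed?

Wendel: 480,000; Xiomara: 240,000; Oona: 80,000; Cassia: 80,000; Eira: 80,000; Joris: 80,000; Zephyr: 80,000; Jessamy: 80,000; Wiremu: 80,000; Elif: 80,000; Zane: 80,000

Wendel takes one-third of 1,440,000 = 480,000. The remaining 960,000 passes to the descendants.
The descendants' portion (960,000) is divided into 4 shares of 240,000: Xiomara takes 240,000; Valentina's 240,000 share passes to Valentina's issue; Lachlan's 240,000 share passes to Lachlan's issue; Gideon's 240,000 share passes to Gideon's issue.
Valentina's share (240,000) is divided into 3 shares of 80,000: Oona, Cassia, and Eira each take 80,000.
Lachlan's share (240,000) is divided into 3 shares of 80,000: Joris, Zephyr, and Jessamy each take 80,000.
Gideon's share (240,000) is divided into 3 shares of 80,000: Wiremu, Elif, and Zane each take 80,000.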